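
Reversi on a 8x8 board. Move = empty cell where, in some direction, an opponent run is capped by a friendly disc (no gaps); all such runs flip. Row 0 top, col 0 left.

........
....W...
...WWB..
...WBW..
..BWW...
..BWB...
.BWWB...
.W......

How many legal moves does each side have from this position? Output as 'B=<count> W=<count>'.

Answer: B=10 W=15

Derivation:
-- B to move --
(0,3): flips 1 -> legal
(0,4): flips 2 -> legal
(0,5): no bracket -> illegal
(1,2): flips 1 -> legal
(1,3): no bracket -> illegal
(1,5): flips 2 -> legal
(2,2): flips 2 -> legal
(2,6): no bracket -> illegal
(3,2): flips 2 -> legal
(3,6): flips 1 -> legal
(4,5): flips 3 -> legal
(4,6): no bracket -> illegal
(5,1): no bracket -> illegal
(5,5): no bracket -> illegal
(6,0): no bracket -> illegal
(7,0): no bracket -> illegal
(7,2): flips 2 -> legal
(7,3): no bracket -> illegal
(7,4): flips 1 -> legal
B mobility = 10
-- W to move --
(1,5): flips 1 -> legal
(1,6): flips 2 -> legal
(2,6): flips 1 -> legal
(3,1): flips 1 -> legal
(3,2): flips 2 -> legal
(3,6): flips 1 -> legal
(4,1): flips 2 -> legal
(4,5): flips 2 -> legal
(5,0): no bracket -> illegal
(5,1): flips 3 -> legal
(5,5): flips 1 -> legal
(6,0): flips 1 -> legal
(6,5): flips 2 -> legal
(7,0): flips 2 -> legal
(7,2): no bracket -> illegal
(7,3): no bracket -> illegal
(7,4): flips 2 -> legal
(7,5): flips 1 -> legal
W mobility = 15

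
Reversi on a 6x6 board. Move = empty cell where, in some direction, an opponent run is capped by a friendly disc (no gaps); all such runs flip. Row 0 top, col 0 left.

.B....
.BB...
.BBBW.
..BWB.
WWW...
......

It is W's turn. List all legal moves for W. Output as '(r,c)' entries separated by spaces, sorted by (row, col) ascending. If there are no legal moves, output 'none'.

Answer: (0,0) (0,2) (1,3) (1,4) (2,0) (3,1) (3,5) (4,4)

Derivation:
(0,0): flips 2 -> legal
(0,2): flips 3 -> legal
(0,3): no bracket -> illegal
(1,0): no bracket -> illegal
(1,3): flips 1 -> legal
(1,4): flips 2 -> legal
(2,0): flips 3 -> legal
(2,5): no bracket -> illegal
(3,0): no bracket -> illegal
(3,1): flips 1 -> legal
(3,5): flips 1 -> legal
(4,3): no bracket -> illegal
(4,4): flips 1 -> legal
(4,5): no bracket -> illegal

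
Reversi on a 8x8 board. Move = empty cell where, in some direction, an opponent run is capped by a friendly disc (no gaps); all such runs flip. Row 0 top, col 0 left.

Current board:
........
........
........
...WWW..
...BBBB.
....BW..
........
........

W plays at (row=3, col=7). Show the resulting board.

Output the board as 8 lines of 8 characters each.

Place W at (3,7); scan 8 dirs for brackets.
Dir NW: first cell '.' (not opp) -> no flip
Dir N: first cell '.' (not opp) -> no flip
Dir NE: edge -> no flip
Dir W: first cell '.' (not opp) -> no flip
Dir E: edge -> no flip
Dir SW: opp run (4,6) capped by W -> flip
Dir S: first cell '.' (not opp) -> no flip
Dir SE: edge -> no flip
All flips: (4,6)

Answer: ........
........
........
...WWW.W
...BBBW.
....BW..
........
........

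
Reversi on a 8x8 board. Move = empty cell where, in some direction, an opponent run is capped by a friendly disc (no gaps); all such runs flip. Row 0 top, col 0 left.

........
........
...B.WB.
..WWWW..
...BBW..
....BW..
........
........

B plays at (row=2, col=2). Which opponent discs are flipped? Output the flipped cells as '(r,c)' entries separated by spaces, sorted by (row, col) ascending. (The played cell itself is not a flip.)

Dir NW: first cell '.' (not opp) -> no flip
Dir N: first cell '.' (not opp) -> no flip
Dir NE: first cell '.' (not opp) -> no flip
Dir W: first cell '.' (not opp) -> no flip
Dir E: first cell 'B' (not opp) -> no flip
Dir SW: first cell '.' (not opp) -> no flip
Dir S: opp run (3,2), next='.' -> no flip
Dir SE: opp run (3,3) capped by B -> flip

Answer: (3,3)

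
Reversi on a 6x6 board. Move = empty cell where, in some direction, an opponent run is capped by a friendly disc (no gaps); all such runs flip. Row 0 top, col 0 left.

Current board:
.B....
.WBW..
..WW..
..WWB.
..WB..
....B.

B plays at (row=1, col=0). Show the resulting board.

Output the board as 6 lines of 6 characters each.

Answer: .B....
BBBW..
..WW..
..WWB.
..WB..
....B.

Derivation:
Place B at (1,0); scan 8 dirs for brackets.
Dir NW: edge -> no flip
Dir N: first cell '.' (not opp) -> no flip
Dir NE: first cell 'B' (not opp) -> no flip
Dir W: edge -> no flip
Dir E: opp run (1,1) capped by B -> flip
Dir SW: edge -> no flip
Dir S: first cell '.' (not opp) -> no flip
Dir SE: first cell '.' (not opp) -> no flip
All flips: (1,1)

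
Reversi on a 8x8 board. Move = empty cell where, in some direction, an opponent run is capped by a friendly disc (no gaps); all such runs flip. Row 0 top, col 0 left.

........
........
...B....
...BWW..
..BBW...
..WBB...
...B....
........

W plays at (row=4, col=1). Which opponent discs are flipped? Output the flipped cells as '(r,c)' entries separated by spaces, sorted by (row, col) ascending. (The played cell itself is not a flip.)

Answer: (4,2) (4,3)

Derivation:
Dir NW: first cell '.' (not opp) -> no flip
Dir N: first cell '.' (not opp) -> no flip
Dir NE: first cell '.' (not opp) -> no flip
Dir W: first cell '.' (not opp) -> no flip
Dir E: opp run (4,2) (4,3) capped by W -> flip
Dir SW: first cell '.' (not opp) -> no flip
Dir S: first cell '.' (not opp) -> no flip
Dir SE: first cell 'W' (not opp) -> no flip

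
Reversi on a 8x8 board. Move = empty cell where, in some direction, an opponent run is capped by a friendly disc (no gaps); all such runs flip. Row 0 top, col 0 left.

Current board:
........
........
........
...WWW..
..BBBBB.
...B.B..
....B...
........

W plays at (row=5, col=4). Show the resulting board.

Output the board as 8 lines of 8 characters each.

Place W at (5,4); scan 8 dirs for brackets.
Dir NW: opp run (4,3), next='.' -> no flip
Dir N: opp run (4,4) capped by W -> flip
Dir NE: opp run (4,5), next='.' -> no flip
Dir W: opp run (5,3), next='.' -> no flip
Dir E: opp run (5,5), next='.' -> no flip
Dir SW: first cell '.' (not opp) -> no flip
Dir S: opp run (6,4), next='.' -> no flip
Dir SE: first cell '.' (not opp) -> no flip
All flips: (4,4)

Answer: ........
........
........
...WWW..
..BBWBB.
...BWB..
....B...
........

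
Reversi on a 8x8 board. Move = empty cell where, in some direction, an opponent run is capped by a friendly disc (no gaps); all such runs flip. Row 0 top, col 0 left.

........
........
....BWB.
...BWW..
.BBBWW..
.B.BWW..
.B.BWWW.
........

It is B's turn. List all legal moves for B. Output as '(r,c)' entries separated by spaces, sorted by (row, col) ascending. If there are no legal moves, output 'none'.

(1,4): no bracket -> illegal
(1,5): no bracket -> illegal
(1,6): flips 2 -> legal
(2,3): no bracket -> illegal
(3,6): flips 4 -> legal
(4,6): flips 3 -> legal
(5,6): flips 2 -> legal
(5,7): no bracket -> illegal
(6,7): flips 3 -> legal
(7,3): no bracket -> illegal
(7,4): flips 4 -> legal
(7,5): flips 1 -> legal
(7,6): flips 2 -> legal
(7,7): flips 3 -> legal

Answer: (1,6) (3,6) (4,6) (5,6) (6,7) (7,4) (7,5) (7,6) (7,7)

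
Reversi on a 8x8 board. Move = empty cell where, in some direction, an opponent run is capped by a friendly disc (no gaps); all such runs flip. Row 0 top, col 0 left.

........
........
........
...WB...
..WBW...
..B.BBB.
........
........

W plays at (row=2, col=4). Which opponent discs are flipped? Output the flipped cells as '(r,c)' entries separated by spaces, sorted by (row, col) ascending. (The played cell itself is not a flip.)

Dir NW: first cell '.' (not opp) -> no flip
Dir N: first cell '.' (not opp) -> no flip
Dir NE: first cell '.' (not opp) -> no flip
Dir W: first cell '.' (not opp) -> no flip
Dir E: first cell '.' (not opp) -> no flip
Dir SW: first cell 'W' (not opp) -> no flip
Dir S: opp run (3,4) capped by W -> flip
Dir SE: first cell '.' (not opp) -> no flip

Answer: (3,4)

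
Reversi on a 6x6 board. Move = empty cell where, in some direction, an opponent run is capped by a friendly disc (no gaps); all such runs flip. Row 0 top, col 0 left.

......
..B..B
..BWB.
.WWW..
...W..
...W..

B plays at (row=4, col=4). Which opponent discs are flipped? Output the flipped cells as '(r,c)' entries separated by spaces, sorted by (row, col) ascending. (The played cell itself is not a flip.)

Dir NW: opp run (3,3) capped by B -> flip
Dir N: first cell '.' (not opp) -> no flip
Dir NE: first cell '.' (not opp) -> no flip
Dir W: opp run (4,3), next='.' -> no flip
Dir E: first cell '.' (not opp) -> no flip
Dir SW: opp run (5,3), next=edge -> no flip
Dir S: first cell '.' (not opp) -> no flip
Dir SE: first cell '.' (not opp) -> no flip

Answer: (3,3)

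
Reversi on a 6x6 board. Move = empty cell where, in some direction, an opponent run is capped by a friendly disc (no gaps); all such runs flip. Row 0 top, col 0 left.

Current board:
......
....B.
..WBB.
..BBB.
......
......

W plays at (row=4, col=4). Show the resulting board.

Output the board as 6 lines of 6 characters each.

Place W at (4,4); scan 8 dirs for brackets.
Dir NW: opp run (3,3) capped by W -> flip
Dir N: opp run (3,4) (2,4) (1,4), next='.' -> no flip
Dir NE: first cell '.' (not opp) -> no flip
Dir W: first cell '.' (not opp) -> no flip
Dir E: first cell '.' (not opp) -> no flip
Dir SW: first cell '.' (not opp) -> no flip
Dir S: first cell '.' (not opp) -> no flip
Dir SE: first cell '.' (not opp) -> no flip
All flips: (3,3)

Answer: ......
....B.
..WBB.
..BWB.
....W.
......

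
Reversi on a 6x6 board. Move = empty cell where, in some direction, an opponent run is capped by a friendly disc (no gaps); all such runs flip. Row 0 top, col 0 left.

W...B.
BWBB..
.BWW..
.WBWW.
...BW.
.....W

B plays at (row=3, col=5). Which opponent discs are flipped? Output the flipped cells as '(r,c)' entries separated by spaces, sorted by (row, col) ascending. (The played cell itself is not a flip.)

Answer: (3,3) (3,4)

Derivation:
Dir NW: first cell '.' (not opp) -> no flip
Dir N: first cell '.' (not opp) -> no flip
Dir NE: edge -> no flip
Dir W: opp run (3,4) (3,3) capped by B -> flip
Dir E: edge -> no flip
Dir SW: opp run (4,4), next='.' -> no flip
Dir S: first cell '.' (not opp) -> no flip
Dir SE: edge -> no flip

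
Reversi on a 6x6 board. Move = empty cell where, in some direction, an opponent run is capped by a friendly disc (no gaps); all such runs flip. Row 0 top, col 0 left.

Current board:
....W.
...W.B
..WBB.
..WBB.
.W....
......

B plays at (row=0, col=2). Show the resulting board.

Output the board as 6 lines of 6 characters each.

Answer: ..B.W.
...B.B
..WBB.
..WBB.
.W....
......

Derivation:
Place B at (0,2); scan 8 dirs for brackets.
Dir NW: edge -> no flip
Dir N: edge -> no flip
Dir NE: edge -> no flip
Dir W: first cell '.' (not opp) -> no flip
Dir E: first cell '.' (not opp) -> no flip
Dir SW: first cell '.' (not opp) -> no flip
Dir S: first cell '.' (not opp) -> no flip
Dir SE: opp run (1,3) capped by B -> flip
All flips: (1,3)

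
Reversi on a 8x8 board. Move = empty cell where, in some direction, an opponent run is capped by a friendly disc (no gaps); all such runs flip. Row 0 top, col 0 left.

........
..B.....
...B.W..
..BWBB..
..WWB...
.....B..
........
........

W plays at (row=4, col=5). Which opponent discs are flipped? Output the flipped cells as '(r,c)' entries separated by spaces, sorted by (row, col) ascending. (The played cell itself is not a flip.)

Dir NW: opp run (3,4) (2,3) (1,2), next='.' -> no flip
Dir N: opp run (3,5) capped by W -> flip
Dir NE: first cell '.' (not opp) -> no flip
Dir W: opp run (4,4) capped by W -> flip
Dir E: first cell '.' (not opp) -> no flip
Dir SW: first cell '.' (not opp) -> no flip
Dir S: opp run (5,5), next='.' -> no flip
Dir SE: first cell '.' (not opp) -> no flip

Answer: (3,5) (4,4)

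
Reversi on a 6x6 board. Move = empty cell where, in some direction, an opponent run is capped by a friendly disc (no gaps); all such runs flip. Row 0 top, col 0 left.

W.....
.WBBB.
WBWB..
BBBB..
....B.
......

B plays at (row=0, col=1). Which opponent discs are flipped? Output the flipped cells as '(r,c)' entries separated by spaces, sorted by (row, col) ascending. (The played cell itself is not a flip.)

Dir NW: edge -> no flip
Dir N: edge -> no flip
Dir NE: edge -> no flip
Dir W: opp run (0,0), next=edge -> no flip
Dir E: first cell '.' (not opp) -> no flip
Dir SW: first cell '.' (not opp) -> no flip
Dir S: opp run (1,1) capped by B -> flip
Dir SE: first cell 'B' (not opp) -> no flip

Answer: (1,1)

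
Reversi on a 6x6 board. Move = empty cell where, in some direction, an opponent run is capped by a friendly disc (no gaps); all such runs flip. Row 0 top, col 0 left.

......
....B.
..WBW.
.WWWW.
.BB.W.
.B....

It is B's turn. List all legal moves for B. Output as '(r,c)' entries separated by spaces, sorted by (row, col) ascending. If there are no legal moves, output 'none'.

Answer: (1,2) (1,5) (2,0) (2,1) (2,5) (4,3) (4,5) (5,4)

Derivation:
(1,1): no bracket -> illegal
(1,2): flips 2 -> legal
(1,3): no bracket -> illegal
(1,5): flips 2 -> legal
(2,0): flips 1 -> legal
(2,1): flips 2 -> legal
(2,5): flips 1 -> legal
(3,0): no bracket -> illegal
(3,5): no bracket -> illegal
(4,0): no bracket -> illegal
(4,3): flips 1 -> legal
(4,5): flips 1 -> legal
(5,3): no bracket -> illegal
(5,4): flips 3 -> legal
(5,5): no bracket -> illegal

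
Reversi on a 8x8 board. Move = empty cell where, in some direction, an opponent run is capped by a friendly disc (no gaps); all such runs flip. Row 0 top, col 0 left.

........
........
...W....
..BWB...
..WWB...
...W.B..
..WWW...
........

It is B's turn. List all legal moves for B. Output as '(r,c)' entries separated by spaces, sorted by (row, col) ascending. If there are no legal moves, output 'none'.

Answer: (1,2) (1,4) (2,2) (4,1) (5,2) (5,4) (7,1) (7,3)

Derivation:
(1,2): flips 1 -> legal
(1,3): no bracket -> illegal
(1,4): flips 1 -> legal
(2,2): flips 1 -> legal
(2,4): no bracket -> illegal
(3,1): no bracket -> illegal
(4,1): flips 2 -> legal
(5,1): no bracket -> illegal
(5,2): flips 2 -> legal
(5,4): flips 1 -> legal
(6,1): no bracket -> illegal
(6,5): no bracket -> illegal
(7,1): flips 2 -> legal
(7,2): no bracket -> illegal
(7,3): flips 1 -> legal
(7,4): no bracket -> illegal
(7,5): no bracket -> illegal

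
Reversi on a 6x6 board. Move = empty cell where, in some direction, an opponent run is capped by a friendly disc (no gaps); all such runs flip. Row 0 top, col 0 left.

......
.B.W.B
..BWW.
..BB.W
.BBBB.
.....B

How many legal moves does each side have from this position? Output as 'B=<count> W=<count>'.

Answer: B=4 W=5

Derivation:
-- B to move --
(0,2): no bracket -> illegal
(0,3): flips 2 -> legal
(0,4): flips 1 -> legal
(1,2): no bracket -> illegal
(1,4): flips 1 -> legal
(2,5): flips 2 -> legal
(3,4): no bracket -> illegal
(4,5): no bracket -> illegal
B mobility = 4
-- W to move --
(0,0): no bracket -> illegal
(0,1): no bracket -> illegal
(0,2): no bracket -> illegal
(0,4): no bracket -> illegal
(0,5): no bracket -> illegal
(1,0): no bracket -> illegal
(1,2): no bracket -> illegal
(1,4): no bracket -> illegal
(2,0): no bracket -> illegal
(2,1): flips 1 -> legal
(2,5): no bracket -> illegal
(3,0): no bracket -> illegal
(3,1): flips 1 -> legal
(3,4): no bracket -> illegal
(4,0): no bracket -> illegal
(4,5): no bracket -> illegal
(5,0): flips 2 -> legal
(5,1): flips 2 -> legal
(5,2): no bracket -> illegal
(5,3): flips 3 -> legal
(5,4): no bracket -> illegal
W mobility = 5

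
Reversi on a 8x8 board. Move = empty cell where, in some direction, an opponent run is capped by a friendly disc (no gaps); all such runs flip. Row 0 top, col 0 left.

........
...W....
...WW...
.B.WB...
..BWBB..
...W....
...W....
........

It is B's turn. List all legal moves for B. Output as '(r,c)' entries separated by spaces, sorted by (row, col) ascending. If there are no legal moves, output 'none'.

(0,2): no bracket -> illegal
(0,3): no bracket -> illegal
(0,4): no bracket -> illegal
(1,2): flips 1 -> legal
(1,4): flips 1 -> legal
(1,5): flips 2 -> legal
(2,2): flips 1 -> legal
(2,5): no bracket -> illegal
(3,2): flips 1 -> legal
(3,5): no bracket -> illegal
(5,2): flips 1 -> legal
(5,4): no bracket -> illegal
(6,2): flips 1 -> legal
(6,4): flips 1 -> legal
(7,2): no bracket -> illegal
(7,3): no bracket -> illegal
(7,4): no bracket -> illegal

Answer: (1,2) (1,4) (1,5) (2,2) (3,2) (5,2) (6,2) (6,4)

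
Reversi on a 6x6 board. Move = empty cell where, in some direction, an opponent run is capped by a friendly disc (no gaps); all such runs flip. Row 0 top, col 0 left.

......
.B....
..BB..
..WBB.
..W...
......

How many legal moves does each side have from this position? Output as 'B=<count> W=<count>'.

Answer: B=4 W=4

Derivation:
-- B to move --
(2,1): no bracket -> illegal
(3,1): flips 1 -> legal
(4,1): flips 1 -> legal
(4,3): no bracket -> illegal
(5,1): flips 1 -> legal
(5,2): flips 2 -> legal
(5,3): no bracket -> illegal
B mobility = 4
-- W to move --
(0,0): no bracket -> illegal
(0,1): no bracket -> illegal
(0,2): no bracket -> illegal
(1,0): no bracket -> illegal
(1,2): flips 1 -> legal
(1,3): no bracket -> illegal
(1,4): flips 1 -> legal
(2,0): no bracket -> illegal
(2,1): no bracket -> illegal
(2,4): flips 1 -> legal
(2,5): no bracket -> illegal
(3,1): no bracket -> illegal
(3,5): flips 2 -> legal
(4,3): no bracket -> illegal
(4,4): no bracket -> illegal
(4,5): no bracket -> illegal
W mobility = 4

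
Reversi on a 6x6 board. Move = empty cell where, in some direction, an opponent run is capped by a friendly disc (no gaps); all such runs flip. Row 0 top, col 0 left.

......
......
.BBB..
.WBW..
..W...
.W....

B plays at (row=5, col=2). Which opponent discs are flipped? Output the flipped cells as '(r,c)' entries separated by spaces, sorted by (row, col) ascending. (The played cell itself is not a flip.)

Answer: (4,2)

Derivation:
Dir NW: first cell '.' (not opp) -> no flip
Dir N: opp run (4,2) capped by B -> flip
Dir NE: first cell '.' (not opp) -> no flip
Dir W: opp run (5,1), next='.' -> no flip
Dir E: first cell '.' (not opp) -> no flip
Dir SW: edge -> no flip
Dir S: edge -> no flip
Dir SE: edge -> no flip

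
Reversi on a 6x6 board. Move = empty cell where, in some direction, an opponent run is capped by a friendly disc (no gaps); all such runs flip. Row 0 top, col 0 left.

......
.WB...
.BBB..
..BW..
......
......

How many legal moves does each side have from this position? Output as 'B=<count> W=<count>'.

Answer: B=6 W=2

Derivation:
-- B to move --
(0,0): flips 1 -> legal
(0,1): flips 1 -> legal
(0,2): no bracket -> illegal
(1,0): flips 1 -> legal
(2,0): no bracket -> illegal
(2,4): no bracket -> illegal
(3,4): flips 1 -> legal
(4,2): no bracket -> illegal
(4,3): flips 1 -> legal
(4,4): flips 1 -> legal
B mobility = 6
-- W to move --
(0,1): no bracket -> illegal
(0,2): no bracket -> illegal
(0,3): no bracket -> illegal
(1,0): no bracket -> illegal
(1,3): flips 2 -> legal
(1,4): no bracket -> illegal
(2,0): no bracket -> illegal
(2,4): no bracket -> illegal
(3,0): no bracket -> illegal
(3,1): flips 2 -> legal
(3,4): no bracket -> illegal
(4,1): no bracket -> illegal
(4,2): no bracket -> illegal
(4,3): no bracket -> illegal
W mobility = 2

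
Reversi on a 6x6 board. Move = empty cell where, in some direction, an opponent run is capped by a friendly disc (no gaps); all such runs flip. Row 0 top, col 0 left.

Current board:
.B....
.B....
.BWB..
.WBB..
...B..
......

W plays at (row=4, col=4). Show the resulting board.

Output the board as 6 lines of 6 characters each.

Answer: .B....
.B....
.BWB..
.WBW..
...BW.
......

Derivation:
Place W at (4,4); scan 8 dirs for brackets.
Dir NW: opp run (3,3) capped by W -> flip
Dir N: first cell '.' (not opp) -> no flip
Dir NE: first cell '.' (not opp) -> no flip
Dir W: opp run (4,3), next='.' -> no flip
Dir E: first cell '.' (not opp) -> no flip
Dir SW: first cell '.' (not opp) -> no flip
Dir S: first cell '.' (not opp) -> no flip
Dir SE: first cell '.' (not opp) -> no flip
All flips: (3,3)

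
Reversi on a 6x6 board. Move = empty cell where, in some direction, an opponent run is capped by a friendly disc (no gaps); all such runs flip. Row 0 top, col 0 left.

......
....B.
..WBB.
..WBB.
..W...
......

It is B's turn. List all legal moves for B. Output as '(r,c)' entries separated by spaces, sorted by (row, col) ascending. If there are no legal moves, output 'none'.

(1,1): flips 1 -> legal
(1,2): no bracket -> illegal
(1,3): no bracket -> illegal
(2,1): flips 1 -> legal
(3,1): flips 1 -> legal
(4,1): flips 1 -> legal
(4,3): no bracket -> illegal
(5,1): flips 1 -> legal
(5,2): no bracket -> illegal
(5,3): no bracket -> illegal

Answer: (1,1) (2,1) (3,1) (4,1) (5,1)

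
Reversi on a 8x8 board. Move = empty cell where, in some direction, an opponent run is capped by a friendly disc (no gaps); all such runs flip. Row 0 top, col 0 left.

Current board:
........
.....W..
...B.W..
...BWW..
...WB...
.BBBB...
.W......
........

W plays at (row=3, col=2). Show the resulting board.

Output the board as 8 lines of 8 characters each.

Place W at (3,2); scan 8 dirs for brackets.
Dir NW: first cell '.' (not opp) -> no flip
Dir N: first cell '.' (not opp) -> no flip
Dir NE: opp run (2,3), next='.' -> no flip
Dir W: first cell '.' (not opp) -> no flip
Dir E: opp run (3,3) capped by W -> flip
Dir SW: first cell '.' (not opp) -> no flip
Dir S: first cell '.' (not opp) -> no flip
Dir SE: first cell 'W' (not opp) -> no flip
All flips: (3,3)

Answer: ........
.....W..
...B.W..
..WWWW..
...WB...
.BBBB...
.W......
........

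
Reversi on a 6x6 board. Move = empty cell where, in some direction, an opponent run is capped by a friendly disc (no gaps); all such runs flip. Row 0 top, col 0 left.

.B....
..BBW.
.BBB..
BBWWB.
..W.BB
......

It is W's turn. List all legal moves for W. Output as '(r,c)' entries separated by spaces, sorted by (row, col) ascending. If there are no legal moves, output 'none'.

(0,0): no bracket -> illegal
(0,2): flips 2 -> legal
(0,3): flips 2 -> legal
(0,4): no bracket -> illegal
(1,0): flips 1 -> legal
(1,1): flips 3 -> legal
(2,0): flips 1 -> legal
(2,4): no bracket -> illegal
(2,5): no bracket -> illegal
(3,5): flips 1 -> legal
(4,0): no bracket -> illegal
(4,1): no bracket -> illegal
(4,3): no bracket -> illegal
(5,3): no bracket -> illegal
(5,4): no bracket -> illegal
(5,5): flips 1 -> legal

Answer: (0,2) (0,3) (1,0) (1,1) (2,0) (3,5) (5,5)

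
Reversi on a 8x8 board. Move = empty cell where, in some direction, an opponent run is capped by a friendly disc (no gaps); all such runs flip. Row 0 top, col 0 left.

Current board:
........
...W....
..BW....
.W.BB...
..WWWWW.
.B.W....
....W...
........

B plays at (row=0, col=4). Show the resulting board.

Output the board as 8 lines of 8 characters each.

Answer: ....B...
...B....
..BW....
.W.BB...
..WWWWW.
.B.W....
....W...
........

Derivation:
Place B at (0,4); scan 8 dirs for brackets.
Dir NW: edge -> no flip
Dir N: edge -> no flip
Dir NE: edge -> no flip
Dir W: first cell '.' (not opp) -> no flip
Dir E: first cell '.' (not opp) -> no flip
Dir SW: opp run (1,3) capped by B -> flip
Dir S: first cell '.' (not opp) -> no flip
Dir SE: first cell '.' (not opp) -> no flip
All flips: (1,3)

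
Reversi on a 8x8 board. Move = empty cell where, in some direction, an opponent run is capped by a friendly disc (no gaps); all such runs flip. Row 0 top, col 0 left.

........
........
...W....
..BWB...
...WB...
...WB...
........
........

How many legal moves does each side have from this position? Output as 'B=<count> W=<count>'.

-- B to move --
(1,2): flips 1 -> legal
(1,3): no bracket -> illegal
(1,4): flips 1 -> legal
(2,2): flips 1 -> legal
(2,4): no bracket -> illegal
(4,2): flips 1 -> legal
(5,2): flips 2 -> legal
(6,2): flips 1 -> legal
(6,3): no bracket -> illegal
(6,4): no bracket -> illegal
B mobility = 6
-- W to move --
(2,1): flips 1 -> legal
(2,2): no bracket -> illegal
(2,4): no bracket -> illegal
(2,5): flips 1 -> legal
(3,1): flips 1 -> legal
(3,5): flips 2 -> legal
(4,1): flips 1 -> legal
(4,2): no bracket -> illegal
(4,5): flips 2 -> legal
(5,5): flips 2 -> legal
(6,3): no bracket -> illegal
(6,4): no bracket -> illegal
(6,5): flips 1 -> legal
W mobility = 8

Answer: B=6 W=8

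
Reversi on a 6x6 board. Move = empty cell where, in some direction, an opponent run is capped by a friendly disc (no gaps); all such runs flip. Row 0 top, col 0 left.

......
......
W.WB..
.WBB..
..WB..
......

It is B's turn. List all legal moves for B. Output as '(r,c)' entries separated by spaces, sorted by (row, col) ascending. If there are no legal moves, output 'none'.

Answer: (1,1) (1,2) (2,1) (3,0) (4,1) (5,1) (5,2)

Derivation:
(1,0): no bracket -> illegal
(1,1): flips 1 -> legal
(1,2): flips 1 -> legal
(1,3): no bracket -> illegal
(2,1): flips 1 -> legal
(3,0): flips 1 -> legal
(4,0): no bracket -> illegal
(4,1): flips 1 -> legal
(5,1): flips 1 -> legal
(5,2): flips 1 -> legal
(5,3): no bracket -> illegal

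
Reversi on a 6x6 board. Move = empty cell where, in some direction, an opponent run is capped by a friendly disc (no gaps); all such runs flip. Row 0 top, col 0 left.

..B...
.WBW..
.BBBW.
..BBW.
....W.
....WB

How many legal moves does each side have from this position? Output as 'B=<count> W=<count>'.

-- B to move --
(0,0): flips 1 -> legal
(0,1): flips 1 -> legal
(0,3): flips 1 -> legal
(0,4): flips 1 -> legal
(1,0): flips 1 -> legal
(1,4): flips 1 -> legal
(1,5): flips 1 -> legal
(2,0): flips 1 -> legal
(2,5): flips 1 -> legal
(3,5): flips 3 -> legal
(4,3): no bracket -> illegal
(4,5): flips 1 -> legal
(5,3): flips 1 -> legal
B mobility = 12
-- W to move --
(0,1): flips 2 -> legal
(0,3): no bracket -> illegal
(1,0): no bracket -> illegal
(1,4): no bracket -> illegal
(2,0): flips 3 -> legal
(3,0): no bracket -> illegal
(3,1): flips 4 -> legal
(4,1): no bracket -> illegal
(4,2): flips 1 -> legal
(4,3): flips 2 -> legal
(4,5): no bracket -> illegal
W mobility = 5

Answer: B=12 W=5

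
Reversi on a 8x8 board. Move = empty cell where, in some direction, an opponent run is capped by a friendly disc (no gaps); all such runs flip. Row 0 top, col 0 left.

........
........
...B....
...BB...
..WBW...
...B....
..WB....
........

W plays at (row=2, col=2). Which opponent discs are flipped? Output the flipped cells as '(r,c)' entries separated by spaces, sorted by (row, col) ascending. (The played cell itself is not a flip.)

Dir NW: first cell '.' (not opp) -> no flip
Dir N: first cell '.' (not opp) -> no flip
Dir NE: first cell '.' (not opp) -> no flip
Dir W: first cell '.' (not opp) -> no flip
Dir E: opp run (2,3), next='.' -> no flip
Dir SW: first cell '.' (not opp) -> no flip
Dir S: first cell '.' (not opp) -> no flip
Dir SE: opp run (3,3) capped by W -> flip

Answer: (3,3)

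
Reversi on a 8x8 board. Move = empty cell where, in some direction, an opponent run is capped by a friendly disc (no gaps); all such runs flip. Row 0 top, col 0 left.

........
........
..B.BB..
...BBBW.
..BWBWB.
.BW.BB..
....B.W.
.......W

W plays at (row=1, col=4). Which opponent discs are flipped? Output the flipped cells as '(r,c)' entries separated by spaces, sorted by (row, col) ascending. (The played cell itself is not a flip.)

Dir NW: first cell '.' (not opp) -> no flip
Dir N: first cell '.' (not opp) -> no flip
Dir NE: first cell '.' (not opp) -> no flip
Dir W: first cell '.' (not opp) -> no flip
Dir E: first cell '.' (not opp) -> no flip
Dir SW: first cell '.' (not opp) -> no flip
Dir S: opp run (2,4) (3,4) (4,4) (5,4) (6,4), next='.' -> no flip
Dir SE: opp run (2,5) capped by W -> flip

Answer: (2,5)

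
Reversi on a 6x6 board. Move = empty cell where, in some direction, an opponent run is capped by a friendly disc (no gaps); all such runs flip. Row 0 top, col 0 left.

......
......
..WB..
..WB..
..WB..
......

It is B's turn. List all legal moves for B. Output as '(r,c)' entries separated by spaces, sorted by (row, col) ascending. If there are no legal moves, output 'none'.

Answer: (1,1) (2,1) (3,1) (4,1) (5,1)

Derivation:
(1,1): flips 1 -> legal
(1,2): no bracket -> illegal
(1,3): no bracket -> illegal
(2,1): flips 2 -> legal
(3,1): flips 1 -> legal
(4,1): flips 2 -> legal
(5,1): flips 1 -> legal
(5,2): no bracket -> illegal
(5,3): no bracket -> illegal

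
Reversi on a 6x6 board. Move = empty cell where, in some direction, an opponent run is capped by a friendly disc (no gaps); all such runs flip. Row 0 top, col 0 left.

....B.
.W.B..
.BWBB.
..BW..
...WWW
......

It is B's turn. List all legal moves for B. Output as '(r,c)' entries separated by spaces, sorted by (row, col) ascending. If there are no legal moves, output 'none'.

(0,0): no bracket -> illegal
(0,1): flips 1 -> legal
(0,2): no bracket -> illegal
(1,0): no bracket -> illegal
(1,2): flips 1 -> legal
(2,0): no bracket -> illegal
(3,1): flips 1 -> legal
(3,4): flips 1 -> legal
(3,5): no bracket -> illegal
(4,2): flips 1 -> legal
(5,2): no bracket -> illegal
(5,3): flips 2 -> legal
(5,4): flips 1 -> legal
(5,5): no bracket -> illegal

Answer: (0,1) (1,2) (3,1) (3,4) (4,2) (5,3) (5,4)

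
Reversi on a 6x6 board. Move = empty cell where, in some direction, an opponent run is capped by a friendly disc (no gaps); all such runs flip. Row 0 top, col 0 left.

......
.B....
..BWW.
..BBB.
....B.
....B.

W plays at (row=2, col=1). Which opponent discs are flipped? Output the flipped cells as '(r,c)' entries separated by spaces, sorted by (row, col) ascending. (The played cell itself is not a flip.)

Dir NW: first cell '.' (not opp) -> no flip
Dir N: opp run (1,1), next='.' -> no flip
Dir NE: first cell '.' (not opp) -> no flip
Dir W: first cell '.' (not opp) -> no flip
Dir E: opp run (2,2) capped by W -> flip
Dir SW: first cell '.' (not opp) -> no flip
Dir S: first cell '.' (not opp) -> no flip
Dir SE: opp run (3,2), next='.' -> no flip

Answer: (2,2)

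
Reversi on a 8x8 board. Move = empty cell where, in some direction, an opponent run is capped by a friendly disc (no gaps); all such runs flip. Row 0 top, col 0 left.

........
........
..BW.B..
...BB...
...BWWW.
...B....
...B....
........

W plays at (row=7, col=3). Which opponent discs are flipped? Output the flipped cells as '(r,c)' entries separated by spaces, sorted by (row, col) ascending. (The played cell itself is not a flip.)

Answer: (3,3) (4,3) (5,3) (6,3)

Derivation:
Dir NW: first cell '.' (not opp) -> no flip
Dir N: opp run (6,3) (5,3) (4,3) (3,3) capped by W -> flip
Dir NE: first cell '.' (not opp) -> no flip
Dir W: first cell '.' (not opp) -> no flip
Dir E: first cell '.' (not opp) -> no flip
Dir SW: edge -> no flip
Dir S: edge -> no flip
Dir SE: edge -> no flip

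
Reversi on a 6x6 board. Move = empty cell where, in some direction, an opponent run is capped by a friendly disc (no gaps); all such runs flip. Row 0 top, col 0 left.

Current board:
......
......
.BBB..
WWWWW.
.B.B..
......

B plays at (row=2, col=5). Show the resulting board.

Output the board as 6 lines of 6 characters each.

Place B at (2,5); scan 8 dirs for brackets.
Dir NW: first cell '.' (not opp) -> no flip
Dir N: first cell '.' (not opp) -> no flip
Dir NE: edge -> no flip
Dir W: first cell '.' (not opp) -> no flip
Dir E: edge -> no flip
Dir SW: opp run (3,4) capped by B -> flip
Dir S: first cell '.' (not opp) -> no flip
Dir SE: edge -> no flip
All flips: (3,4)

Answer: ......
......
.BBB.B
WWWWB.
.B.B..
......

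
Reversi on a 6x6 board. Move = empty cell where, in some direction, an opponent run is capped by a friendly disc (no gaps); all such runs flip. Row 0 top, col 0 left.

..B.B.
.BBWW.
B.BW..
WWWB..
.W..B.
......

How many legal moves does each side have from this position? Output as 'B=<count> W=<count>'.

-- B to move --
(0,3): flips 2 -> legal
(0,5): no bracket -> illegal
(1,5): flips 2 -> legal
(2,1): no bracket -> illegal
(2,4): flips 3 -> legal
(2,5): no bracket -> illegal
(3,4): flips 1 -> legal
(4,0): flips 2 -> legal
(4,2): flips 2 -> legal
(4,3): no bracket -> illegal
(5,0): no bracket -> illegal
(5,1): no bracket -> illegal
(5,2): no bracket -> illegal
B mobility = 6
-- W to move --
(0,0): no bracket -> illegal
(0,1): flips 1 -> legal
(0,3): no bracket -> illegal
(0,5): no bracket -> illegal
(1,0): flips 3 -> legal
(1,5): no bracket -> illegal
(2,1): flips 1 -> legal
(2,4): no bracket -> illegal
(3,4): flips 1 -> legal
(3,5): no bracket -> illegal
(4,2): no bracket -> illegal
(4,3): flips 1 -> legal
(4,5): no bracket -> illegal
(5,3): no bracket -> illegal
(5,4): no bracket -> illegal
(5,5): no bracket -> illegal
W mobility = 5

Answer: B=6 W=5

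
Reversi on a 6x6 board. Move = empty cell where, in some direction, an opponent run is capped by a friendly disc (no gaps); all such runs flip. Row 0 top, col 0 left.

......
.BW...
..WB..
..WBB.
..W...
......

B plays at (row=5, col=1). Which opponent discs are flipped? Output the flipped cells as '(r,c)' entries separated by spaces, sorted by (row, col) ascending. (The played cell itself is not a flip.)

Dir NW: first cell '.' (not opp) -> no flip
Dir N: first cell '.' (not opp) -> no flip
Dir NE: opp run (4,2) capped by B -> flip
Dir W: first cell '.' (not opp) -> no flip
Dir E: first cell '.' (not opp) -> no flip
Dir SW: edge -> no flip
Dir S: edge -> no flip
Dir SE: edge -> no flip

Answer: (4,2)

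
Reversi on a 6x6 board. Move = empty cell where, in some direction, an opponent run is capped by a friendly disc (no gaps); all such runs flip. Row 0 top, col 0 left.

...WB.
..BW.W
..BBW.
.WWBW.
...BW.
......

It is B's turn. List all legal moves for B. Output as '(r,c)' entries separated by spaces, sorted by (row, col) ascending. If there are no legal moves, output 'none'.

Answer: (0,2) (1,4) (2,1) (2,5) (3,0) (3,5) (4,0) (4,1) (4,2) (4,5) (5,5)

Derivation:
(0,2): flips 1 -> legal
(0,5): no bracket -> illegal
(1,4): flips 1 -> legal
(2,0): no bracket -> illegal
(2,1): flips 1 -> legal
(2,5): flips 2 -> legal
(3,0): flips 2 -> legal
(3,5): flips 1 -> legal
(4,0): flips 1 -> legal
(4,1): flips 1 -> legal
(4,2): flips 1 -> legal
(4,5): flips 2 -> legal
(5,3): no bracket -> illegal
(5,4): no bracket -> illegal
(5,5): flips 1 -> legal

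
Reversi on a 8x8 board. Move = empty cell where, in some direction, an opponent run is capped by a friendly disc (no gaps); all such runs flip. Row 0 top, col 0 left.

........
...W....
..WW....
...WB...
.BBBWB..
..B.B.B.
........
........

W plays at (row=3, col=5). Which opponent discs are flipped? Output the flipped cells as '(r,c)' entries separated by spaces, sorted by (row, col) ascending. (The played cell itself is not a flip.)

Answer: (3,4)

Derivation:
Dir NW: first cell '.' (not opp) -> no flip
Dir N: first cell '.' (not opp) -> no flip
Dir NE: first cell '.' (not opp) -> no flip
Dir W: opp run (3,4) capped by W -> flip
Dir E: first cell '.' (not opp) -> no flip
Dir SW: first cell 'W' (not opp) -> no flip
Dir S: opp run (4,5), next='.' -> no flip
Dir SE: first cell '.' (not opp) -> no flip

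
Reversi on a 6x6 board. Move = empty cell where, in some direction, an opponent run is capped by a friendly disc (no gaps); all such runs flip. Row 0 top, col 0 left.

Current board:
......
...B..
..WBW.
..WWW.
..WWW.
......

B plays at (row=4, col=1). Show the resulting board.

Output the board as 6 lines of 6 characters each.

Answer: ......
...B..
..WBW.
..BWW.
.BWWW.
......

Derivation:
Place B at (4,1); scan 8 dirs for brackets.
Dir NW: first cell '.' (not opp) -> no flip
Dir N: first cell '.' (not opp) -> no flip
Dir NE: opp run (3,2) capped by B -> flip
Dir W: first cell '.' (not opp) -> no flip
Dir E: opp run (4,2) (4,3) (4,4), next='.' -> no flip
Dir SW: first cell '.' (not opp) -> no flip
Dir S: first cell '.' (not opp) -> no flip
Dir SE: first cell '.' (not opp) -> no flip
All flips: (3,2)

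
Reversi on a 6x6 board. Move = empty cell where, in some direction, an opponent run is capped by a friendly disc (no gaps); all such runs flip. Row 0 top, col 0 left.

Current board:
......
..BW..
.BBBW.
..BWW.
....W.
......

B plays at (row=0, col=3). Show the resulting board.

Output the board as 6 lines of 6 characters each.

Place B at (0,3); scan 8 dirs for brackets.
Dir NW: edge -> no flip
Dir N: edge -> no flip
Dir NE: edge -> no flip
Dir W: first cell '.' (not opp) -> no flip
Dir E: first cell '.' (not opp) -> no flip
Dir SW: first cell 'B' (not opp) -> no flip
Dir S: opp run (1,3) capped by B -> flip
Dir SE: first cell '.' (not opp) -> no flip
All flips: (1,3)

Answer: ...B..
..BB..
.BBBW.
..BWW.
....W.
......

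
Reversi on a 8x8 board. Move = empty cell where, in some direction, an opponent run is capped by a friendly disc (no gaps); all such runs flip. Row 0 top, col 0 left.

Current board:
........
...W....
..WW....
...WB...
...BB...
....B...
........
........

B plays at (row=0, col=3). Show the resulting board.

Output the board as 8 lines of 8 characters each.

Place B at (0,3); scan 8 dirs for brackets.
Dir NW: edge -> no flip
Dir N: edge -> no flip
Dir NE: edge -> no flip
Dir W: first cell '.' (not opp) -> no flip
Dir E: first cell '.' (not opp) -> no flip
Dir SW: first cell '.' (not opp) -> no flip
Dir S: opp run (1,3) (2,3) (3,3) capped by B -> flip
Dir SE: first cell '.' (not opp) -> no flip
All flips: (1,3) (2,3) (3,3)

Answer: ...B....
...B....
..WB....
...BB...
...BB...
....B...
........
........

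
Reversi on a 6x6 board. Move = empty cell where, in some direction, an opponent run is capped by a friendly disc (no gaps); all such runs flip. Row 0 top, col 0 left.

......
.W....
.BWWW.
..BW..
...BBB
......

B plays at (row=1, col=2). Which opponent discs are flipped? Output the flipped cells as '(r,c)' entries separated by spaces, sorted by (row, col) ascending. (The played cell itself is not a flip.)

Dir NW: first cell '.' (not opp) -> no flip
Dir N: first cell '.' (not opp) -> no flip
Dir NE: first cell '.' (not opp) -> no flip
Dir W: opp run (1,1), next='.' -> no flip
Dir E: first cell '.' (not opp) -> no flip
Dir SW: first cell 'B' (not opp) -> no flip
Dir S: opp run (2,2) capped by B -> flip
Dir SE: opp run (2,3), next='.' -> no flip

Answer: (2,2)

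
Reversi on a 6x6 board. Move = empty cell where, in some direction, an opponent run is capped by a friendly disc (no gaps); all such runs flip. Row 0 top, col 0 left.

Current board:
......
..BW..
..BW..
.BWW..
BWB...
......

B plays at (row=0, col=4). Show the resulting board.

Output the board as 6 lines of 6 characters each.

Place B at (0,4); scan 8 dirs for brackets.
Dir NW: edge -> no flip
Dir N: edge -> no flip
Dir NE: edge -> no flip
Dir W: first cell '.' (not opp) -> no flip
Dir E: first cell '.' (not opp) -> no flip
Dir SW: opp run (1,3) capped by B -> flip
Dir S: first cell '.' (not opp) -> no flip
Dir SE: first cell '.' (not opp) -> no flip
All flips: (1,3)

Answer: ....B.
..BB..
..BW..
.BWW..
BWB...
......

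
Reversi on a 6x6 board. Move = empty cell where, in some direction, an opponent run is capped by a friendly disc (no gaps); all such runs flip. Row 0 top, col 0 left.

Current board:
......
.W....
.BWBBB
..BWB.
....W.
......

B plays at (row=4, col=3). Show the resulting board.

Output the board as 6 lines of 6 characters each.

Place B at (4,3); scan 8 dirs for brackets.
Dir NW: first cell 'B' (not opp) -> no flip
Dir N: opp run (3,3) capped by B -> flip
Dir NE: first cell 'B' (not opp) -> no flip
Dir W: first cell '.' (not opp) -> no flip
Dir E: opp run (4,4), next='.' -> no flip
Dir SW: first cell '.' (not opp) -> no flip
Dir S: first cell '.' (not opp) -> no flip
Dir SE: first cell '.' (not opp) -> no flip
All flips: (3,3)

Answer: ......
.W....
.BWBBB
..BBB.
...BW.
......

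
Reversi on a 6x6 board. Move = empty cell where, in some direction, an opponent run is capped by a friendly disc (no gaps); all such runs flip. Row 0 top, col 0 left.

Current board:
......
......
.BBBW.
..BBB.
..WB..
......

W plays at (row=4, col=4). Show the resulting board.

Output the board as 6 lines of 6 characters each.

Place W at (4,4); scan 8 dirs for brackets.
Dir NW: opp run (3,3) (2,2), next='.' -> no flip
Dir N: opp run (3,4) capped by W -> flip
Dir NE: first cell '.' (not opp) -> no flip
Dir W: opp run (4,3) capped by W -> flip
Dir E: first cell '.' (not opp) -> no flip
Dir SW: first cell '.' (not opp) -> no flip
Dir S: first cell '.' (not opp) -> no flip
Dir SE: first cell '.' (not opp) -> no flip
All flips: (3,4) (4,3)

Answer: ......
......
.BBBW.
..BBW.
..WWW.
......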